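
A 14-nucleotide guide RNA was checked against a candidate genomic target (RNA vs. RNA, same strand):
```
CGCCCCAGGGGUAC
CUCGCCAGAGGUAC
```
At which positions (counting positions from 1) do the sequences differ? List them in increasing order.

Scanning 1-based: 2: G/U; 4: C/G; 9: G/A.

2, 4, 9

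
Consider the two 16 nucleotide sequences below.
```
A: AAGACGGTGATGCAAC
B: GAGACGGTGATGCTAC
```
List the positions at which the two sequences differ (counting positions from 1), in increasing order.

1, 14

Scanning 1-based: 1: A/G; 14: A/T.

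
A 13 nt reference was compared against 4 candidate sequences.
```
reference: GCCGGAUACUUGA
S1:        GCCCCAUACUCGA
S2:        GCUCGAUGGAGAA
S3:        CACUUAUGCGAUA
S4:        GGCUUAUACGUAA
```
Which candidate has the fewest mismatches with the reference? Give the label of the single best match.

S1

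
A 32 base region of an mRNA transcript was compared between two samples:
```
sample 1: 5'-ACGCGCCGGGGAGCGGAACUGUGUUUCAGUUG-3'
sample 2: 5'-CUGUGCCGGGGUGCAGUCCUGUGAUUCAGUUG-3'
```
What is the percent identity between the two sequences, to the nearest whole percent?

75%

Mismatches at positions 1, 2, 4, 12, 15, 17, 18, 24 (1-based): 8 of 32.
Identical positions: 24/32 = 75% → 75%.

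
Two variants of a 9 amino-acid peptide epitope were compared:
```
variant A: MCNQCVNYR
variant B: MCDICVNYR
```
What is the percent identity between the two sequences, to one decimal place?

Mismatches at positions 3, 4 (1-based): 2 of 9.
Identical positions: 7/9 = 77.78% → 77.8%.

77.8%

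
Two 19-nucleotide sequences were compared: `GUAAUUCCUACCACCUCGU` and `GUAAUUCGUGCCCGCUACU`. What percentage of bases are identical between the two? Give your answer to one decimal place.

68.4%

Mismatches at positions 8, 10, 13, 14, 17, 18 (1-based): 6 of 19.
Identical positions: 13/19 = 68.42% → 68.4%.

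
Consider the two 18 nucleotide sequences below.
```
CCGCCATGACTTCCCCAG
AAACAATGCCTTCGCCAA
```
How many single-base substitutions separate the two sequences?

7

Mismatches (1-based): position 1: C→A; position 2: C→A; position 3: G→A; position 5: C→A; position 9: A→C; position 14: C→G; position 18: G→A.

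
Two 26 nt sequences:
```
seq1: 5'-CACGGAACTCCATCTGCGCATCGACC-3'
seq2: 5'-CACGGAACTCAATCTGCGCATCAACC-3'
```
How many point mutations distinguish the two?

The sequences differ at bases 11, 23 (1-based) — 2 in total.

2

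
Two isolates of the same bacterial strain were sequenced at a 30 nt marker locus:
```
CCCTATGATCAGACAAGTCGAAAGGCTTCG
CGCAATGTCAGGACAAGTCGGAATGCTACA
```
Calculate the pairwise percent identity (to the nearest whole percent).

67%

10 positions differ (2, 4, 8, 9, 10, 11, 21, 24, 28, 30), so 20 of 30 match: 20/30 = 66.67%.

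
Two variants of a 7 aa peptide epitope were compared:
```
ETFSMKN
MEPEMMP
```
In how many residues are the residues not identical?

Comparing position by position, 6 residues differ: 1 (E/M), 2 (T/E), 3 (F/P), 4 (S/E), 6 (K/M), 7 (N/P).

6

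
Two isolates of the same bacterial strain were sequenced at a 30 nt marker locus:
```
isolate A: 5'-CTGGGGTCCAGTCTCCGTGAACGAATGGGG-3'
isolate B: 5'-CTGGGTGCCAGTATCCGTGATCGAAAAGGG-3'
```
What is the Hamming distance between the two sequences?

6

Mismatches (1-based): position 6: G→T; position 7: T→G; position 13: C→A; position 21: A→T; position 26: T→A; position 27: G→A.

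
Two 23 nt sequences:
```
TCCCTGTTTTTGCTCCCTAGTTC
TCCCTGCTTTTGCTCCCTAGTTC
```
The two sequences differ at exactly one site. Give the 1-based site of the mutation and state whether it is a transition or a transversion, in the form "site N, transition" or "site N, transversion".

The sequences differ only at site 7: T→C (pyrimidine→pyrimidine), a transition.

site 7, transition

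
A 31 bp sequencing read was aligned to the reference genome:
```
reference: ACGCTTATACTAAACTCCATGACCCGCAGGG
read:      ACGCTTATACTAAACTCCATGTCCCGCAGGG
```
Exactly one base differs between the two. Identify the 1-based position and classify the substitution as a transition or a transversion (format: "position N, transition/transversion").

Position 22 changes A→T. A is a purine and T is a pyrimidine, so this is a transversion.

position 22, transversion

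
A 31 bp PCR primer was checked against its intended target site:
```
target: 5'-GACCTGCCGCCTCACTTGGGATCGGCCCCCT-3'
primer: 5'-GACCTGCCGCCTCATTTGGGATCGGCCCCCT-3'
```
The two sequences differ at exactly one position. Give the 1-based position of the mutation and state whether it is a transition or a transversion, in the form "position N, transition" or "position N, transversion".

The sequences differ only at position 15: C→T (pyrimidine→pyrimidine), a transition.

position 15, transition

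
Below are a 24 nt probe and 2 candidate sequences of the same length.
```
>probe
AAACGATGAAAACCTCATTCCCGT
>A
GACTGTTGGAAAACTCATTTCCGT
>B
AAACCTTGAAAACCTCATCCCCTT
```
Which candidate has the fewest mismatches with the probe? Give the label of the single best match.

A differs at 7 sites; B differs at 4 sites. The closest is B.

B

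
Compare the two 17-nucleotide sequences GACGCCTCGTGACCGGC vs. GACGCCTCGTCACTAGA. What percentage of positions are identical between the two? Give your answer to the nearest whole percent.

Mismatches at positions 11, 14, 15, 17 (1-based): 4 of 17.
Identical positions: 13/17 = 76.47% → 76%.

76%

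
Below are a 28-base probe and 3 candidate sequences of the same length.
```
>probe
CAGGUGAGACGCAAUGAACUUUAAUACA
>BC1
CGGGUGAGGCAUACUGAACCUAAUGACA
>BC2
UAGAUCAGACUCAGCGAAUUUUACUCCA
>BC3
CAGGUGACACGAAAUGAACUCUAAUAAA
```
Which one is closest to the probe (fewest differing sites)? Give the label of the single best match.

BC1 differs at 9 sites; BC2 differs at 9 sites; BC3 differs at 4 sites. The closest is BC3.

BC3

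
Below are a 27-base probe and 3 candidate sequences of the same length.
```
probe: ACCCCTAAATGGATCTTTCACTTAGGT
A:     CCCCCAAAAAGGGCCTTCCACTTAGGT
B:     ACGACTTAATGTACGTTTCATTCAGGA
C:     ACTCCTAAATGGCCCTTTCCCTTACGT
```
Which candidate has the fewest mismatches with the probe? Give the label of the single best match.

A differs at 6 bases; B differs at 9 bases; C differs at 5 bases. The closest is C.

C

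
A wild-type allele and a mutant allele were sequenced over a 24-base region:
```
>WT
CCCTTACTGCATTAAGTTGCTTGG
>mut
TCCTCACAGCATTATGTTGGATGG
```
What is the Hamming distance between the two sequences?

Mismatches (1-based): position 1: C→T; position 5: T→C; position 8: T→A; position 15: A→T; position 20: C→G; position 21: T→A.

6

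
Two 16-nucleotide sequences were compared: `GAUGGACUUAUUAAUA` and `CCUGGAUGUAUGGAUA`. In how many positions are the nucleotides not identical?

6

The sequences differ at positions 1, 2, 7, 8, 12, 13 (1-based) — 6 in total.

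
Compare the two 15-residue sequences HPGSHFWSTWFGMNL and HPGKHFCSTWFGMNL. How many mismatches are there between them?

The sequences differ at positions 4, 7 (1-based) — 2 in total.

2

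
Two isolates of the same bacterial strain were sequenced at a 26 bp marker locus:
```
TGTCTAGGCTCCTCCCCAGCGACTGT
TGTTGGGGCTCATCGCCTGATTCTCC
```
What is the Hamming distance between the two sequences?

11

Comparing position by position, 11 bases differ: 4 (C/T), 5 (T/G), 6 (A/G), 12 (C/A), 15 (C/G), 18 (A/T), 20 (C/A), 21 (G/T), 22 (A/T), 25 (G/C), 26 (T/C).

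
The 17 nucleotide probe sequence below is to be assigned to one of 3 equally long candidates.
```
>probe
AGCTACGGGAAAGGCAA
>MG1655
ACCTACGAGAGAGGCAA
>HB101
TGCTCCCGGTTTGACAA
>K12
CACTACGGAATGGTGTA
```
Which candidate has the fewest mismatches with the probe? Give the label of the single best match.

MG1655

Hamming distances to probe — MG1655: 3; HB101: 7; K12: 8.
Smallest is MG1655 with 3 mismatches.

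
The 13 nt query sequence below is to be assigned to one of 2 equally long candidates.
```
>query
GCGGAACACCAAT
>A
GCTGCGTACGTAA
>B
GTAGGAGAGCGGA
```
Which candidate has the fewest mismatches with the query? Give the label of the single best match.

Hamming distances to query — A: 7; B: 8.
Smallest is A with 7 mismatches.

A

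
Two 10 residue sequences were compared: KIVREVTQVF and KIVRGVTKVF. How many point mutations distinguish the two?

Comparing position by position, 2 residues differ: 5 (E/G), 8 (Q/K).

2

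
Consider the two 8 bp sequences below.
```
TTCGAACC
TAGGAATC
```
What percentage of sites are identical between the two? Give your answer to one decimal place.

62.5%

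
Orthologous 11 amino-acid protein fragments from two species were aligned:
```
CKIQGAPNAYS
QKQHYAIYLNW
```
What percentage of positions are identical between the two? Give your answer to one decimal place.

9 positions differ (1, 3, 4, 5, 7, 8, 9, 10, 11), so 2 of 11 match: 2/11 = 18.18%.

18.2%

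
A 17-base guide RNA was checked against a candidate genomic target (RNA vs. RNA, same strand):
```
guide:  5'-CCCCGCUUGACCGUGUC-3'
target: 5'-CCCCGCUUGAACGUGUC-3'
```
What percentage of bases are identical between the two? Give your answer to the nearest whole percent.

94%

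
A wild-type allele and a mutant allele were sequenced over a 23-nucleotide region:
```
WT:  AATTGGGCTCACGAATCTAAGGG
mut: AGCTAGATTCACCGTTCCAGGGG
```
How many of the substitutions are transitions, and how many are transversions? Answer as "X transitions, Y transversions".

8 transitions, 2 transversions

Mismatches (1-based):
site 2: A→G (purine→purine, transition)
site 3: T→C (pyrimidine→pyrimidine, transition)
site 5: G→A (purine→purine, transition)
site 7: G→A (purine→purine, transition)
site 8: C→T (pyrimidine→pyrimidine, transition)
site 13: G→C (purine→pyrimidine, transversion)
site 14: A→G (purine→purine, transition)
site 15: A→T (purine→pyrimidine, transversion)
site 18: T→C (pyrimidine→pyrimidine, transition)
site 20: A→G (purine→purine, transition)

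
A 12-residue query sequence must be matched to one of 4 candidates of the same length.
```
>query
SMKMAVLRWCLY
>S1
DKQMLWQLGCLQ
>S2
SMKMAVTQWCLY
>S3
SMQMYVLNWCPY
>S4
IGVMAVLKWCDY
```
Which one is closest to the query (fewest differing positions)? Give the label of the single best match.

S2

Hamming distances to query — S1: 9; S2: 2; S3: 4; S4: 5.
Smallest is S2 with 2 mismatches.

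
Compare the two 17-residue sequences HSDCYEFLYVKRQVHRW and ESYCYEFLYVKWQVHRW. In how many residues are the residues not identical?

3

The sequences differ at residues 1, 3, 12 (1-based) — 3 in total.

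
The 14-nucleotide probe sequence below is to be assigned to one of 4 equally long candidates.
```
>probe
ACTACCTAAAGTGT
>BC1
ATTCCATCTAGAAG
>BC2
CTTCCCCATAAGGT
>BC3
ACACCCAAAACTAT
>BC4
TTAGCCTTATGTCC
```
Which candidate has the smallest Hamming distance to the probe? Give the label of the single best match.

BC3

BC1 differs at 8 positions; BC2 differs at 7 positions; BC3 differs at 5 positions; BC4 differs at 8 positions. The closest is BC3.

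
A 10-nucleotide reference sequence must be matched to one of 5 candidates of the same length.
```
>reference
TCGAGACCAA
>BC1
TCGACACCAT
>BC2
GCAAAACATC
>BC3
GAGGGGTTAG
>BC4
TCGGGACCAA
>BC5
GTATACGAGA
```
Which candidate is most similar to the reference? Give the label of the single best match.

BC1 differs at 2 bases; BC2 differs at 6 bases; BC3 differs at 7 bases; BC4 differs at 1 base; BC5 differs at 9 bases. The closest is BC4.

BC4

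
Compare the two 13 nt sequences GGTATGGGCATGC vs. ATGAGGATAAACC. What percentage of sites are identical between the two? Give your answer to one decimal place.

30.8%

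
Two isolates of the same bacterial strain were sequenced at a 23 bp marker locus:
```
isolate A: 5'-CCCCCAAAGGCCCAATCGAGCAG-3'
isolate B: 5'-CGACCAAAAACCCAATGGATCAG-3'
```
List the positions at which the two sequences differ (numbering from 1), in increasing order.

2, 3, 9, 10, 17, 20

Differences at position 2 (C→G), position 3 (C→A), position 9 (G→A), position 10 (G→A), position 17 (C→G), position 20 (G→T).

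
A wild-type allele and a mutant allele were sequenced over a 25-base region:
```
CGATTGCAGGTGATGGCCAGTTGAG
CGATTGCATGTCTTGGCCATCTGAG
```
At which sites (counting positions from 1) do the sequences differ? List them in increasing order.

9, 12, 13, 20, 21

Scanning 1-based: 9: G/T; 12: G/C; 13: A/T; 20: G/T; 21: T/C.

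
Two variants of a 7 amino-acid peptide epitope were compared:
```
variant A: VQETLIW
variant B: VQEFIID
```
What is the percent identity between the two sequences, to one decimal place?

3 positions differ (4, 5, 7), so 4 of 7 match: 4/7 = 57.14%.

57.1%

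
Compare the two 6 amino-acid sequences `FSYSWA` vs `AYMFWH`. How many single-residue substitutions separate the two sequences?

5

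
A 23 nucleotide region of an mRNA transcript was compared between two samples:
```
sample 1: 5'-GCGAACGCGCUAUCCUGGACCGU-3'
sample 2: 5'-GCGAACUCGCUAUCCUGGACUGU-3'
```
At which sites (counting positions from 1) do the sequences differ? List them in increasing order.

7, 21

Differences at site 7 (G→U), site 21 (C→U).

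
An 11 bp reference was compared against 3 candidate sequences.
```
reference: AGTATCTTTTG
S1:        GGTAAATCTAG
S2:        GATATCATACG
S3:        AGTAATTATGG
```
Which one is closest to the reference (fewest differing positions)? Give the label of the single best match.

Hamming distances to reference — S1: 5; S2: 5; S3: 4.
Smallest is S3 with 4 mismatches.

S3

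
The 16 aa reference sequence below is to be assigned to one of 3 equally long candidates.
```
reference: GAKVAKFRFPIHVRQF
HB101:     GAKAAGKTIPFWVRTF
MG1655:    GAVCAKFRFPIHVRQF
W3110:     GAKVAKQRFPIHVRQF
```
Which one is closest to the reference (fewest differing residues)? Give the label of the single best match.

W3110

Hamming distances to reference — HB101: 8; MG1655: 2; W3110: 1.
Smallest is W3110 with 1 mismatch.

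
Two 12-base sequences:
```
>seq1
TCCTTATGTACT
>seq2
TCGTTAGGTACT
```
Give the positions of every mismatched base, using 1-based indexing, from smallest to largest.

Scanning 1-based: 3: C/G; 7: T/G.

3, 7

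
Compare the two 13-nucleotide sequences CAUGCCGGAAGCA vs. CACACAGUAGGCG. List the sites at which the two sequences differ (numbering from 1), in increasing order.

3, 4, 6, 8, 10, 13

Differences at site 3 (U→C), site 4 (G→A), site 6 (C→A), site 8 (G→U), site 10 (A→G), site 13 (A→G).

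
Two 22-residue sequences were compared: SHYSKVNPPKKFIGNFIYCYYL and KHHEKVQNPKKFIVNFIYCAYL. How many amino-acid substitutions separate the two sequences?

Mismatches (1-based): residue 1: S→K; residue 3: Y→H; residue 4: S→E; residue 7: N→Q; residue 8: P→N; residue 14: G→V; residue 20: Y→A.

7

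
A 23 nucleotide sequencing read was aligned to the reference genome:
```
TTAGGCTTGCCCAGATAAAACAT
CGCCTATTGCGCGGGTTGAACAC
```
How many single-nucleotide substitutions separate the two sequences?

The sequences differ at positions 1, 2, 3, 4, 5, 6, 11, 13, 15, 17, 18, 23 (1-based) — 12 in total.

12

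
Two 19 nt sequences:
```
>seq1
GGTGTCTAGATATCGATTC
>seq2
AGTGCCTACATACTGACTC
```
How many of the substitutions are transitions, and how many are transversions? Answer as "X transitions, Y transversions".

Transitions (purine↔purine or pyrimidine↔pyrimidine): 1 G→A, 5 T→C, 13 T→C, 14 C→T, 17 T→C.
Transversions (purine↔pyrimidine): 9 G→C.

5 transitions, 1 transversion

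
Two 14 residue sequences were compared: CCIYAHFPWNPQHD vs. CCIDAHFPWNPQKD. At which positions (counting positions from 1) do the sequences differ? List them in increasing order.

Differences at position 4 (Y→D), position 13 (H→K).

4, 13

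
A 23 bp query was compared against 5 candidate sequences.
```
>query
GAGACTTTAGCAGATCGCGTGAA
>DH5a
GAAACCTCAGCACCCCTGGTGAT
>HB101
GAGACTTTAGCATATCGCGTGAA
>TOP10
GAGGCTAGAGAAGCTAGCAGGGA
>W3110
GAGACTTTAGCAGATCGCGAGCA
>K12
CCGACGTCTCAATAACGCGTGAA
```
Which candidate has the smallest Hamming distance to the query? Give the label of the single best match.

Hamming distances to query — DH5a: 9; HB101: 1; TOP10: 9; W3110: 2; K12: 9.
Smallest is HB101 with 1 mismatch.

HB101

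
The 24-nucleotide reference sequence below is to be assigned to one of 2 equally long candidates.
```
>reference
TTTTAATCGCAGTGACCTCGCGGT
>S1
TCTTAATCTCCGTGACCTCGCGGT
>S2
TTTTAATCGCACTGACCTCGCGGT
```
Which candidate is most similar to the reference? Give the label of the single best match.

S2

Hamming distances to reference — S1: 3; S2: 1.
Smallest is S2 with 1 mismatch.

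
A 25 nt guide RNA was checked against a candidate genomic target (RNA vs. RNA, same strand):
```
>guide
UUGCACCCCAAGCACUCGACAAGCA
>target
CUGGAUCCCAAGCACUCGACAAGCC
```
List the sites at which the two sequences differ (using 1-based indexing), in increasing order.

1, 4, 6, 25

Differences at site 1 (U→C), site 4 (C→G), site 6 (C→U), site 25 (A→C).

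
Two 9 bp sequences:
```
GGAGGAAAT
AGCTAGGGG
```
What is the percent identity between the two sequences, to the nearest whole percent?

11%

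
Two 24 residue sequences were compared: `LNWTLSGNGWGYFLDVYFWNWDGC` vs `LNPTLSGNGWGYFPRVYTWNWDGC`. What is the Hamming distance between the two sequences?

4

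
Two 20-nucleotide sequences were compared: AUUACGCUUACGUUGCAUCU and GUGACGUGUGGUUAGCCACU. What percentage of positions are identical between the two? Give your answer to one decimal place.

10 positions differ (1, 3, 7, 8, 10, 11, 12, 14, 17, 18), so 10 of 20 match: 10/20 = 50%.

50.0%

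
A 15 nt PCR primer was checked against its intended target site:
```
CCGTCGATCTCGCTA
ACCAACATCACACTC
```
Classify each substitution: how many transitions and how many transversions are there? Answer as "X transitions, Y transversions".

Mismatches (1-based):
position 1: C→A (pyrimidine→purine, transversion)
position 3: G→C (purine→pyrimidine, transversion)
position 4: T→A (pyrimidine→purine, transversion)
position 5: C→A (pyrimidine→purine, transversion)
position 6: G→C (purine→pyrimidine, transversion)
position 10: T→A (pyrimidine→purine, transversion)
position 12: G→A (purine→purine, transition)
position 15: A→C (purine→pyrimidine, transversion)

1 transition, 7 transversions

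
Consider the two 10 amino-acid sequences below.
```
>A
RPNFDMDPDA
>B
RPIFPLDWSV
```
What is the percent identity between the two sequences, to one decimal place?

Mismatches at positions 3, 5, 6, 8, 9, 10 (1-based): 6 of 10.
Identical positions: 4/10 = 40% → 40.0%.

40.0%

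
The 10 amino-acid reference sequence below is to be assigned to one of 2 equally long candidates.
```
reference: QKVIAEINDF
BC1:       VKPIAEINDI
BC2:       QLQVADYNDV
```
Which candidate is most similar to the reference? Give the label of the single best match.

BC1

BC1 differs at 3 positions; BC2 differs at 6 positions. The closest is BC1.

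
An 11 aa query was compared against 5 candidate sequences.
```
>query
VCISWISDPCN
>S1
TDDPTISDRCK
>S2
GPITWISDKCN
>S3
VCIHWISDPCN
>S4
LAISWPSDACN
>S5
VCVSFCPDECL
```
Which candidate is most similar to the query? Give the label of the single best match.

S3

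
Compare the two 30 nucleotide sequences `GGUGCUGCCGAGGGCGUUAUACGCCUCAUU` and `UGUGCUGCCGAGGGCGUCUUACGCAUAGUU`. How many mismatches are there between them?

6

Comparing position by position, 6 positions differ: 1 (G/U), 18 (U/C), 19 (A/U), 25 (C/A), 27 (C/A), 28 (A/G).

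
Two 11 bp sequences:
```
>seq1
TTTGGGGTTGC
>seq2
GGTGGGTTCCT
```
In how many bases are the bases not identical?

6

Comparing position by position, 6 bases differ: 1 (T/G), 2 (T/G), 7 (G/T), 9 (T/C), 10 (G/C), 11 (C/T).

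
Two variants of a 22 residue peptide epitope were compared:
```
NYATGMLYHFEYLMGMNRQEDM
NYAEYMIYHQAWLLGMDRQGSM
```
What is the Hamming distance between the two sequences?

10

Comparing position by position, 10 residues differ: 4 (T/E), 5 (G/Y), 7 (L/I), 10 (F/Q), 11 (E/A), 12 (Y/W), 14 (M/L), 17 (N/D), 20 (E/G), 21 (D/S).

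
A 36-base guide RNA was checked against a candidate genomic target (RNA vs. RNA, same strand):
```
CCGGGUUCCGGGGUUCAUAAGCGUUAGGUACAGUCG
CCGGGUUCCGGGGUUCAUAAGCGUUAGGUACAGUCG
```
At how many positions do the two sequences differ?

The two sequences are identical at every position.

0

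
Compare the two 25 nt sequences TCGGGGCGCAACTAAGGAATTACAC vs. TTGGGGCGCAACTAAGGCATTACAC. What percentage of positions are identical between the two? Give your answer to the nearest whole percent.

2 positions differ (2, 18), so 23 of 25 match: 23/25 = 92%.

92%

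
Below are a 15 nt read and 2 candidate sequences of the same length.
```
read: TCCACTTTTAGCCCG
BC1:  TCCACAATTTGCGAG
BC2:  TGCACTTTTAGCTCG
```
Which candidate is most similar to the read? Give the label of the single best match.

BC2

Hamming distances to read — BC1: 5; BC2: 2.
Smallest is BC2 with 2 mismatches.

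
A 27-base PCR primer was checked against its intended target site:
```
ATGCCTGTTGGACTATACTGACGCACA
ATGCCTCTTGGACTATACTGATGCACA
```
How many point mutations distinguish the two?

2

Comparing position by position, 2 positions differ: 7 (G/C), 22 (C/T).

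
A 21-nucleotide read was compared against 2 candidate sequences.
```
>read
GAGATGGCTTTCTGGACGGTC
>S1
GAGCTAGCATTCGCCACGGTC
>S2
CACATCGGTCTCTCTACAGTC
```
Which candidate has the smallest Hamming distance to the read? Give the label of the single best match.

S1

S1 differs at 6 bases; S2 differs at 8 bases. The closest is S1.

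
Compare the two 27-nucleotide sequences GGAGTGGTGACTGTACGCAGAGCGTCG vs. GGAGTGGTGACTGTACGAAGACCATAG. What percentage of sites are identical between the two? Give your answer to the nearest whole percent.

Mismatches at positions 18, 22, 24, 26 (1-based): 4 of 27.
Identical positions: 23/27 = 85.19% → 85%.

85%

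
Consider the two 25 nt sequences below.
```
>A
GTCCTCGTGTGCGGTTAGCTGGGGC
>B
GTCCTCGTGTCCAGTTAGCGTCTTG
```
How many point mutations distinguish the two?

8

Comparing position by position, 8 positions differ: 11 (G/C), 13 (G/A), 20 (T/G), 21 (G/T), 22 (G/C), 23 (G/T), 24 (G/T), 25 (C/G).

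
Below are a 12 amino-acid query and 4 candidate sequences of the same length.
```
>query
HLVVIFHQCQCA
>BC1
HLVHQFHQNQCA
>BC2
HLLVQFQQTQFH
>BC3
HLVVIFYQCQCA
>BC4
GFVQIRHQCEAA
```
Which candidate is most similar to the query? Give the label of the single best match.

Hamming distances to query — BC1: 3; BC2: 6; BC3: 1; BC4: 6.
Smallest is BC3 with 1 mismatch.

BC3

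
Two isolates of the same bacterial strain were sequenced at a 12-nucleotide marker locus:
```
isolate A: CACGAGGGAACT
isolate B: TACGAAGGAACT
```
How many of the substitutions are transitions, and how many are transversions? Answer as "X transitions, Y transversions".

Transitions (purine↔purine or pyrimidine↔pyrimidine): 1 C→T, 6 G→A.
Transversions (purine↔pyrimidine): none.

2 transitions, 0 transversions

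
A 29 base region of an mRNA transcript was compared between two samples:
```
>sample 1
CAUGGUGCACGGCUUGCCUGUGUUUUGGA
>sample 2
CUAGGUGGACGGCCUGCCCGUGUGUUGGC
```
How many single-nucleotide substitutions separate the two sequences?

7

The sequences differ at positions 2, 3, 8, 14, 19, 24, 29 (1-based) — 7 in total.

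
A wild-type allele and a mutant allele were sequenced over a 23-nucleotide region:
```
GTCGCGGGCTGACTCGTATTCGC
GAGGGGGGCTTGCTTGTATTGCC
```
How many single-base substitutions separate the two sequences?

8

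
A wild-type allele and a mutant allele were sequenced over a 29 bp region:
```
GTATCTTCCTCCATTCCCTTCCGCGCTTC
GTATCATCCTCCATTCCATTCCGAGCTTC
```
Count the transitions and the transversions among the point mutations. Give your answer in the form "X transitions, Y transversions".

0 transitions, 3 transversions

Transitions (purine↔purine or pyrimidine↔pyrimidine): none.
Transversions (purine↔pyrimidine): 6 T→A, 18 C→A, 24 C→A.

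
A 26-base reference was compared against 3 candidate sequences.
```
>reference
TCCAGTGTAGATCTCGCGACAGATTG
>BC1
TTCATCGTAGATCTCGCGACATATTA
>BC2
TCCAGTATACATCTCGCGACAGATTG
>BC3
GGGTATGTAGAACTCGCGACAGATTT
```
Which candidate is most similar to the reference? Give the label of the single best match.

BC2

Hamming distances to reference — BC1: 5; BC2: 2; BC3: 7.
Smallest is BC2 with 2 mismatches.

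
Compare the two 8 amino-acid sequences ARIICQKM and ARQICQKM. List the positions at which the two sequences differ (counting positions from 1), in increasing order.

Scanning 1-based: 3: I/Q.

3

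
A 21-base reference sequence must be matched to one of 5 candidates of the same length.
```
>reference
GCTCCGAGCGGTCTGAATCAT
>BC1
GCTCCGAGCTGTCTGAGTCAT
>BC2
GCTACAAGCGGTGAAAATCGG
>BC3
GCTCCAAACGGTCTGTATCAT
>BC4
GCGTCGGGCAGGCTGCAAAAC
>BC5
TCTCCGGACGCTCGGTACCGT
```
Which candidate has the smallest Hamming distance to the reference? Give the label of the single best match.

BC1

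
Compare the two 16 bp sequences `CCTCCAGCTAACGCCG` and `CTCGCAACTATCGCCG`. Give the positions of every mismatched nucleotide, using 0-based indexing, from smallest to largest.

1, 2, 3, 6, 10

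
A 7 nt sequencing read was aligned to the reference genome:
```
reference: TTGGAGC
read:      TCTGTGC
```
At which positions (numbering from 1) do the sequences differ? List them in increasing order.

2, 3, 5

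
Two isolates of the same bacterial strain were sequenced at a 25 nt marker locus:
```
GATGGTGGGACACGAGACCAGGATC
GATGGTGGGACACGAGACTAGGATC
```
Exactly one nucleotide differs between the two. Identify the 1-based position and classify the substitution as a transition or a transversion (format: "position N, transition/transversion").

position 19, transition

Position 19 changes C→T. C is a pyrimidine and T is a pyrimidine, so this is a transition.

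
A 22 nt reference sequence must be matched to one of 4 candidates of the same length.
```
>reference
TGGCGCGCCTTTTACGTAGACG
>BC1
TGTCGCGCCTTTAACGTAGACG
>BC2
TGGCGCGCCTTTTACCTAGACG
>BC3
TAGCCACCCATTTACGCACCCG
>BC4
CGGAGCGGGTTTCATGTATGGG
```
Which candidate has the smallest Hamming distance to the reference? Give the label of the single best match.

BC1 differs at 2 positions; BC2 differs at 1 position; BC3 differs at 8 positions; BC4 differs at 9 positions. The closest is BC2.

BC2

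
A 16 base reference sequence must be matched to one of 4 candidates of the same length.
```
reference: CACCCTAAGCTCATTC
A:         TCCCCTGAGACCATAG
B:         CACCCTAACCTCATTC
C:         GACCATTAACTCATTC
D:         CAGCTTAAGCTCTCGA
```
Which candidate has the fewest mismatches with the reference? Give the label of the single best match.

A differs at 7 bases; B differs at 1 base; C differs at 4 bases; D differs at 6 bases. The closest is B.

B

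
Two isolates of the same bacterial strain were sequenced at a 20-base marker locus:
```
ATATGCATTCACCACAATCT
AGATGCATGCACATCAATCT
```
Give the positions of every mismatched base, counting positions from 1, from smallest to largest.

Differences at position 2 (T→G), position 9 (T→G), position 13 (C→A), position 14 (A→T).

2, 9, 13, 14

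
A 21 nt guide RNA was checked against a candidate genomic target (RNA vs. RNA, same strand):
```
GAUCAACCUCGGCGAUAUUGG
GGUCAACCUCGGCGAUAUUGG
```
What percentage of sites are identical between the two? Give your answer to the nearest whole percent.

95%

Mismatch at position 2 (1-based): 1 of 21.
Identical positions: 20/21 = 95.24% → 95%.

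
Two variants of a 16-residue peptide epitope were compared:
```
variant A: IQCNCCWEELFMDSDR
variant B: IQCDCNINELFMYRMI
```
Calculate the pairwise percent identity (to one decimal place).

8 positions differ (4, 6, 7, 8, 13, 14, 15, 16), so 8 of 16 match: 8/16 = 50%.

50.0%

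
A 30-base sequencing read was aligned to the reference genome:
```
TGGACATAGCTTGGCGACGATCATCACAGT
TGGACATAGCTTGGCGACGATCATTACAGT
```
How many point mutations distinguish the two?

1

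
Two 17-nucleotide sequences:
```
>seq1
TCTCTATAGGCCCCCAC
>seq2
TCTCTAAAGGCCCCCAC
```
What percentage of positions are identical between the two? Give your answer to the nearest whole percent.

94%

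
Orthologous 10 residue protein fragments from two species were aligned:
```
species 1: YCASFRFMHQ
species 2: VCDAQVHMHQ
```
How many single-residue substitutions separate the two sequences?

6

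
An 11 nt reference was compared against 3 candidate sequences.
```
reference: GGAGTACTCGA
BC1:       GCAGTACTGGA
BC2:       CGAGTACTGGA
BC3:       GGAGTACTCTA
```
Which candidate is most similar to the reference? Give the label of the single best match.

BC3

Hamming distances to reference — BC1: 2; BC2: 2; BC3: 1.
Smallest is BC3 with 1 mismatch.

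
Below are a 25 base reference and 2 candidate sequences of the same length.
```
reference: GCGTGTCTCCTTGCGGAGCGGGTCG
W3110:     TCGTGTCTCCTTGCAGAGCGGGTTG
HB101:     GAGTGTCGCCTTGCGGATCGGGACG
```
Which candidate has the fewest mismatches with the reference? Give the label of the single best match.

W3110 differs at 3 positions; HB101 differs at 4 positions. The closest is W3110.

W3110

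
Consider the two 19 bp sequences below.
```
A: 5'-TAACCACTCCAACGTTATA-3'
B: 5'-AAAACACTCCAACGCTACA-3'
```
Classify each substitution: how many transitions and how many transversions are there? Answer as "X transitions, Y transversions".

Mismatches (1-based):
site 1: T→A (pyrimidine→purine, transversion)
site 4: C→A (pyrimidine→purine, transversion)
site 15: T→C (pyrimidine→pyrimidine, transition)
site 18: T→C (pyrimidine→pyrimidine, transition)

2 transitions, 2 transversions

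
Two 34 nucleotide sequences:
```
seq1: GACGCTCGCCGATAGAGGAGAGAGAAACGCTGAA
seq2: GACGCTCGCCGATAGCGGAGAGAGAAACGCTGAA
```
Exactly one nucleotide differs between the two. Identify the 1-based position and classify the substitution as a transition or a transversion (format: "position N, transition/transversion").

The sequences differ only at position 16: A→C (purine→pyrimidine), a transversion.

position 16, transversion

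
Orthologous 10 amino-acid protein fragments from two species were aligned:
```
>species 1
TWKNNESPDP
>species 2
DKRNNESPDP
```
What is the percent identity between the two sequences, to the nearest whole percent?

Mismatches at positions 1, 2, 3 (1-based): 3 of 10.
Identical positions: 7/10 = 70% → 70%.

70%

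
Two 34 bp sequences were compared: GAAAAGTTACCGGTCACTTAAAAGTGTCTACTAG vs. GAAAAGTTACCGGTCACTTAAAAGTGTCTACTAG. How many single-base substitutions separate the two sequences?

No positions differ; the sequences are identical.

0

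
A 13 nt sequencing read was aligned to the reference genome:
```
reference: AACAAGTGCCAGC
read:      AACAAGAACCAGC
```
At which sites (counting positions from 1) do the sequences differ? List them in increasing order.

Scanning 1-based: 7: T/A; 8: G/A.

7, 8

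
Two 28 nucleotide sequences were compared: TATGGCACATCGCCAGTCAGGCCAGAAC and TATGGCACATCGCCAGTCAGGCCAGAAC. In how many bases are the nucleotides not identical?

No positions differ; the sequences are identical.

0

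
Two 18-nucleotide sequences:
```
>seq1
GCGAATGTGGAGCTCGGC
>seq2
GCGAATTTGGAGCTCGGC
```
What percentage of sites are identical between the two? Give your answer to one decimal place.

94.4%

Mismatch at position 7 (1-based): 1 of 18.
Identical positions: 17/18 = 94.44% → 94.4%.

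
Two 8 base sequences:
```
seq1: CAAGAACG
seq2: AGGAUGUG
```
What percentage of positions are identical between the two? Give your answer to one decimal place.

12.5%

Mismatches at positions 1, 2, 3, 4, 5, 6, 7 (1-based): 7 of 8.
Identical positions: 1/8 = 12.5% → 12.5%.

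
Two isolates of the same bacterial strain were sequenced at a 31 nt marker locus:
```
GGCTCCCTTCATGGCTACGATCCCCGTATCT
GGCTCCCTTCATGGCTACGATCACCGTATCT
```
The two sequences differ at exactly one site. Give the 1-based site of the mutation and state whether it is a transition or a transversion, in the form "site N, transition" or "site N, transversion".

site 23, transversion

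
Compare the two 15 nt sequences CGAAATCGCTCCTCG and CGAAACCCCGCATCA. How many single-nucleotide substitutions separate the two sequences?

The sequences differ at bases 6, 8, 10, 12, 15 (1-based) — 5 in total.

5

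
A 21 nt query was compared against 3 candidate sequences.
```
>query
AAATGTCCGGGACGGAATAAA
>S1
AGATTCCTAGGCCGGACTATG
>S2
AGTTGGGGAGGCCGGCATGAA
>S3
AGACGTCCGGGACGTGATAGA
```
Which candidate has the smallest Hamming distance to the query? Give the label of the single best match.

S1 differs at 9 sites; S2 differs at 9 sites; S3 differs at 5 sites. The closest is S3.

S3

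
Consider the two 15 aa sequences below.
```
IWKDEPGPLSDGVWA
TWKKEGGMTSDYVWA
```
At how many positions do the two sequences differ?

The sequences differ at positions 1, 4, 6, 8, 9, 12 (1-based) — 6 in total.

6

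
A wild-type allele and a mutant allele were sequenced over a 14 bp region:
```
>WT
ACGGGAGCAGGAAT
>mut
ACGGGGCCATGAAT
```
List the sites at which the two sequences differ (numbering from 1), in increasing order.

Differences at site 6 (A→G), site 7 (G→C), site 10 (G→T).

6, 7, 10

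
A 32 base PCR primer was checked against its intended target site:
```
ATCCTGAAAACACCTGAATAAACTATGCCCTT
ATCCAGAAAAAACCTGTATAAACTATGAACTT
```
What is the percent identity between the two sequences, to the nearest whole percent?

5 positions differ (5, 11, 17, 28, 29), so 27 of 32 match: 27/32 = 84.38%.

84%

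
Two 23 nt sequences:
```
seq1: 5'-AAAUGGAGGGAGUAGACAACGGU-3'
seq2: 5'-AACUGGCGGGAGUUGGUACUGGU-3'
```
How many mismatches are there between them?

7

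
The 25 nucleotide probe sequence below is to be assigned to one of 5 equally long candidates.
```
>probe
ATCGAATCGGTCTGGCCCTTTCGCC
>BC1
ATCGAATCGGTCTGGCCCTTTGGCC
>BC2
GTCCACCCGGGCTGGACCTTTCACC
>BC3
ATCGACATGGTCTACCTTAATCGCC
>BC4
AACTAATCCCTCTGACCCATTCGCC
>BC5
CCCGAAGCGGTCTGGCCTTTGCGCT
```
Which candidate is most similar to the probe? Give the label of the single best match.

BC1 differs at 1 position; BC2 differs at 7 positions; BC3 differs at 9 positions; BC4 differs at 6 positions; BC5 differs at 6 positions. The closest is BC1.

BC1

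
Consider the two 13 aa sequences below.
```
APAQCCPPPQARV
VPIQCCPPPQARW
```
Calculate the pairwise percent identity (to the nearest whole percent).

77%

Mismatches at positions 1, 3, 13 (1-based): 3 of 13.
Identical positions: 10/13 = 76.92% → 77%.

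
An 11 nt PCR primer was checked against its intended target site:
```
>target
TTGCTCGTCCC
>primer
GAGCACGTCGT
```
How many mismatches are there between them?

Comparing position by position, 5 bases differ: 1 (T/G), 2 (T/A), 5 (T/A), 10 (C/G), 11 (C/T).

5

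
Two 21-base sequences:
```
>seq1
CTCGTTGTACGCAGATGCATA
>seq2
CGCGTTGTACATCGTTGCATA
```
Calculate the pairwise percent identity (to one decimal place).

Mismatches at positions 2, 11, 12, 13, 15 (1-based): 5 of 21.
Identical positions: 16/21 = 76.19% → 76.2%.

76.2%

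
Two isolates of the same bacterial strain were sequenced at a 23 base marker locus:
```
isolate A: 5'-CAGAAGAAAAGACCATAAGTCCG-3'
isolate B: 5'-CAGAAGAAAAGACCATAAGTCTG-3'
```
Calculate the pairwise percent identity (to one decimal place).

1 position differs (22), so 22 of 23 match: 22/23 = 95.65%.

95.7%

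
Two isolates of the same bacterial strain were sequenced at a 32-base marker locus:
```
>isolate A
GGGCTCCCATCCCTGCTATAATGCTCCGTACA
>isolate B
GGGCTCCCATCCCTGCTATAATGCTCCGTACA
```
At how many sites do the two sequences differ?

No positions differ; the sequences are identical.

0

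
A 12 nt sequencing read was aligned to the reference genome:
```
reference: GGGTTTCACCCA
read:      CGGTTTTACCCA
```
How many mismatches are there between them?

2

Mismatches (1-based): site 1: G→C; site 7: C→T.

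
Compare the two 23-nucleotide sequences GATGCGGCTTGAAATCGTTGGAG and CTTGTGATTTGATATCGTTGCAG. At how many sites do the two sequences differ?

The sequences differ at sites 1, 2, 5, 7, 8, 13, 21 (1-based) — 7 in total.

7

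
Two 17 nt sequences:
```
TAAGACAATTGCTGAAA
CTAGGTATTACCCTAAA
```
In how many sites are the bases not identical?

Comparing position by position, 9 sites differ: 1 (T/C), 2 (A/T), 5 (A/G), 6 (C/T), 8 (A/T), 10 (T/A), 11 (G/C), 13 (T/C), 14 (G/T).

9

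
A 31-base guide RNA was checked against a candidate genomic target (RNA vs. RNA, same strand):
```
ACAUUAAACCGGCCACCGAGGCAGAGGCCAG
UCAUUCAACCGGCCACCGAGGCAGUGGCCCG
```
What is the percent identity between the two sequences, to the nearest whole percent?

87%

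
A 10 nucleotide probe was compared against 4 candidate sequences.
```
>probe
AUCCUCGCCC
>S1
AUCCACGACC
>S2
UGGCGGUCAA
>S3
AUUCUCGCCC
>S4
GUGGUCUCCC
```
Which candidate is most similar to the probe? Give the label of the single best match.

S3

S1 differs at 2 positions; S2 differs at 8 positions; S3 differs at 1 position; S4 differs at 4 positions. The closest is S3.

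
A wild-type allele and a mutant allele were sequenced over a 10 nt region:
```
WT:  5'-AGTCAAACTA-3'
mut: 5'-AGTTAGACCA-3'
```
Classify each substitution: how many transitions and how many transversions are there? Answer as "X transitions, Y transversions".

Transitions (purine↔purine or pyrimidine↔pyrimidine): 4 C→T, 6 A→G, 9 T→C.
Transversions (purine↔pyrimidine): none.

3 transitions, 0 transversions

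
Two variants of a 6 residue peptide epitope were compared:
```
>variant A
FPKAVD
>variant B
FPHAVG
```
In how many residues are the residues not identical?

2

Comparing position by position, 2 residues differ: 3 (K/H), 6 (D/G).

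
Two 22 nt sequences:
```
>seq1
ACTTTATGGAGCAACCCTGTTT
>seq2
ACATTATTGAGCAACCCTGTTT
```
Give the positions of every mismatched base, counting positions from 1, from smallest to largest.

Differences at position 3 (T→A), position 8 (G→T).

3, 8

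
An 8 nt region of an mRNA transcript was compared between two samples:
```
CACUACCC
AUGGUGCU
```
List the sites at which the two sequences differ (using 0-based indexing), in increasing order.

0, 1, 2, 3, 4, 5, 7

Differences at site 0 (C→A), site 1 (A→U), site 2 (C→G), site 3 (U→G), site 4 (A→U), site 5 (C→G), site 7 (C→U).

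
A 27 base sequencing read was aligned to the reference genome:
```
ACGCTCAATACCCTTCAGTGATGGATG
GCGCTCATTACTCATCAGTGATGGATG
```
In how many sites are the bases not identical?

4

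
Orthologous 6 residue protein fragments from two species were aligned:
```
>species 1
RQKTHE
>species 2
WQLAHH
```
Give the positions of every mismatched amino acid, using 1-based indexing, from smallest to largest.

1, 3, 4, 6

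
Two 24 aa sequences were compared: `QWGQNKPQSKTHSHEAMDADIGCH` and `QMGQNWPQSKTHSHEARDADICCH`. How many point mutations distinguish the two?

Comparing position by position, 4 residues differ: 2 (W/M), 6 (K/W), 17 (M/R), 22 (G/C).

4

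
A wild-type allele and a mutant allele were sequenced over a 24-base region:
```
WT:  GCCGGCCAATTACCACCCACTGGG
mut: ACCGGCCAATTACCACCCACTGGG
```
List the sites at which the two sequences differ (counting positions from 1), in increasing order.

1

Scanning 1-based: 1: G/A.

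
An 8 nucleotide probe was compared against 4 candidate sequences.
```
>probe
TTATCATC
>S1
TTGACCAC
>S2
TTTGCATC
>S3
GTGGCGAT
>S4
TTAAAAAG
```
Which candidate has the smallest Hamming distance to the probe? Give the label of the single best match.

S2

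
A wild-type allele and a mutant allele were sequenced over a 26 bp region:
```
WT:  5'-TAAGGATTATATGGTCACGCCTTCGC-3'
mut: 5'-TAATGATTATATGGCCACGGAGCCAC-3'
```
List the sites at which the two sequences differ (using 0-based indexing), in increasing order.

3, 14, 19, 20, 21, 22, 24

Differences at site 3 (G→T), site 14 (T→C), site 19 (C→G), site 20 (C→A), site 21 (T→G), site 22 (T→C), site 24 (G→A).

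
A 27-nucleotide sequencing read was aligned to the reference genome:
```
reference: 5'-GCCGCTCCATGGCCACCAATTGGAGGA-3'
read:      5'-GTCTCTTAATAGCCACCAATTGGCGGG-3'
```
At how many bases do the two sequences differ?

The sequences differ at bases 2, 4, 7, 8, 11, 24, 27 (1-based) — 7 in total.

7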